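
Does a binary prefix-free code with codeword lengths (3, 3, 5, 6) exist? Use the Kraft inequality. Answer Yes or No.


Kraft sum = sum(2^(-l_i)) = 0.2969, need <= 1. Result: satisfied (a binary prefix-free code with these lengths exists)

Yes


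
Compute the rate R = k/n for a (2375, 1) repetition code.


Rate = k/n = 1/2375

1/2375


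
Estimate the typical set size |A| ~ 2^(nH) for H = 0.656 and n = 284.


log2|A_typical| = nH = 284 * 0.656 = 186.304, so |A_typical| ~ 2^186.304 = 1.211e+56

1.211e+56


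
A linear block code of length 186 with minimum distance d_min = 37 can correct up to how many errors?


Correction capability = floor((d-1)/2) = floor((37-1)/2) = 18

18 errors


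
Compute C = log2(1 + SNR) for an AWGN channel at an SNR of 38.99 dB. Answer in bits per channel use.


SNR_linear = 10^(38.99/10) = 7925.0133; C = log2(1 + SNR_linear) = log2(1 + 7925.0133) = 12.9524

12.9524 bits/channel use


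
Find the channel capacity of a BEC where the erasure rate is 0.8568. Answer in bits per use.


C = 1 - epsilon = 1 - 0.8568 = 0.1432

0.1432 bits


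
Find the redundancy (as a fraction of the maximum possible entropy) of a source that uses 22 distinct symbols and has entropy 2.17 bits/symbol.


H_max = log2(K) = log2(22) = 4.4594 bits/symbol. Redundancy = 1 - H/H_max = 1 - 2.17/4.4594 = 1 - 0.4866 = 0.5134

0.5134


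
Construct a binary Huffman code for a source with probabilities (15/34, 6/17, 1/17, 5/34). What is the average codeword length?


Huffman construction (repeatedly merge the two least-probable nodes; each merge adds 1 bit to every symbol beneath it): 1/17 + 5/34 = 7/34; 7/34 + 6/17 = 19/34; 15/34 + 19/34 = 1. Resulting codeword lengths (in the order the probabilities were given): (1, 2, 3, 3). L_avg = sum(p_i * l_i) = 15/34*1 + 6/17*2 + 1/17*3 + 5/34*3 = 30/17 = 1.7647

1.7647 bits


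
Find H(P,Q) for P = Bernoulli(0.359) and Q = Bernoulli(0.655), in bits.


H(P,Q) = -p*log2(q) - (1-p)*log2(1-q). -0.359*log2(0.655) = 0.219146; -0.641*log2(0.345) = 0.984148. H(P,Q) = 0.219146 + 0.984148 = 1.2033

1.2033 bits


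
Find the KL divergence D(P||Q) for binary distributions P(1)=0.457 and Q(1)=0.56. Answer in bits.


KL = p*log2(p/q) + (1-p)*log2((1-p)/(1-q)) = 0.457*log2(0.457/0.56) + 0.543*log2(0.543/0.44) = 0.0308

0.0308 bits


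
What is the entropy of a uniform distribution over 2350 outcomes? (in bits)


H = log2(n) = log2(2350) = 11.1984

11.1984 bits


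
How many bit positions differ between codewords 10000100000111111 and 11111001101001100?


Count differing positions: . ^ ^ ^ ^ ^ . ^ ^ . ^ ^ ^ . . ^ ^ = 12 differences

12


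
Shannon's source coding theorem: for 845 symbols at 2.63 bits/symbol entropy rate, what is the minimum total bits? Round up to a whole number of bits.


Minimum bits >= n * H = 845 * 2.63 = 2222.35, rounded up to a whole number of bits = 2223

2223 bits


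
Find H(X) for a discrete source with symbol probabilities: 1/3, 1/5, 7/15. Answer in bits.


H = -sum(p_i * log2(p_i)). Terms: -(1/3)*log2(1/3) = 0.528321; -(1/5)*log2(1/5) = 0.464386; -(7/15)*log2(7/15) = 0.513117. H = 0.528321 + 0.464386 + 0.513117 = 1.5058

1.5058 bits


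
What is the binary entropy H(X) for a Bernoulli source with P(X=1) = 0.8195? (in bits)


H = -p*log2(p) - (1-p)*log2(1-p). -0.8195*log2(0.8195) = 0.235347; -0.1805*log2(0.1805) = 0.445822. H = 0.235347 + 0.445822 = 0.6812

0.6812 bits


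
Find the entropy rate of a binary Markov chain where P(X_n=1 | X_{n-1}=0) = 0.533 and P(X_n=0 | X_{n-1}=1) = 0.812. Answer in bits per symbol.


Stationary distribution: pi_0 = p10/(p01+p10) = 0.6037, pi_1 = 0.3963. Entropy rate H' = pi_0*H(p01) + pi_1*H(p10) = 0.6037*0.9969 + 0.3963*0.6973 = 0.8781

0.8781 bits/symbol


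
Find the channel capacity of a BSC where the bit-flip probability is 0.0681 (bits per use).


H(p) = -p*log2(p) - (1-p)*log2(1-p) = -0.0681*log2(0.0681) - 0.9319*log2(0.9319) = 0.263969 + 0.094824 = 0.3588. C = 1 - H(p) = 1 - 0.3588 = 0.6412

0.6412 bits


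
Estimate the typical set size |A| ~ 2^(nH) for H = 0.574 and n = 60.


log2|A_typical| = nH = 60 * 0.574 = 34.44, so |A_typical| ~ 2^34.44 = 2.331e+10

2.331e+10


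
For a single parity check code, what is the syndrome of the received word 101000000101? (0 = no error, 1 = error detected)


Syndrome = XOR of all bits = 1 XOR 0 XOR 1 XOR 0 XOR 0 XOR 0 XOR 0 XOR 0 XOR 0 XOR 1 XOR 0 XOR 1 = 0

0


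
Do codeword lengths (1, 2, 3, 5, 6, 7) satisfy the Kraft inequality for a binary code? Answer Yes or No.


Kraft sum = sum(2^(-l_i)) = 0.9297, need <= 1. Result: satisfied (a binary prefix-free code with these lengths exists)

Yes


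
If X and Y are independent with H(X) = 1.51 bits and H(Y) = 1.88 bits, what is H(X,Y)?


For independent variables, H(X,Y) = H(X) + H(Y) = 1.51 + 1.88 = 3.39

3.39 bits


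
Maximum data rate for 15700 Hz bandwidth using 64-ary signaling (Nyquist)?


Rate = 2 * B * log2(M) = 2 * 15700 * 6.0 = 188400.0

188400.0 bps


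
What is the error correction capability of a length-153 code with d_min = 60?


Correction capability = floor((d-1)/2) = floor((60-1)/2) = 29

29 errors


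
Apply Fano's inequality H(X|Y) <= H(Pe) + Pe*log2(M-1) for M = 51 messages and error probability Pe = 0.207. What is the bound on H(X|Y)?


H(Pe) = -Pe*log2(Pe) - (1-Pe)*log2(1-Pe) = -0.207*log2(0.207) - 0.793*log2(0.793) = 0.470366 + 0.265344 = 0.7357. Pe*log2(M-1) = 0.207*log2(50) = 1.168278. Bound = H(Pe) + Pe*log2(M-1) = 0.470366 + 0.265344 + 1.168278 = 1.904

1.904 bits


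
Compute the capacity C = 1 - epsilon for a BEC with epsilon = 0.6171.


C = 1 - epsilon = 1 - 0.6171 = 0.3829

0.3829 bits


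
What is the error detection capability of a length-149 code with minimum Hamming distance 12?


Detection capability = d_min - 1 = 12 - 1 = 11

11 errors


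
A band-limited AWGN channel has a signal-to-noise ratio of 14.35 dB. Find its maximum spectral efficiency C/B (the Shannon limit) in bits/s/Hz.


SNR_linear = 10^(14.35/10) = 27.227; C/B = log2(1 + SNR_linear) = log2(1 + 27.227) = 4.819

4.819 bits/s/Hz


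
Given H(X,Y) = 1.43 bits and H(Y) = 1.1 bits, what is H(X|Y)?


H(X|Y) = H(X,Y) - H(Y) = 1.43 - 1.1 = 0.33

0.33 bits


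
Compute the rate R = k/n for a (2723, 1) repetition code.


Rate = k/n = 1/2723

1/2723


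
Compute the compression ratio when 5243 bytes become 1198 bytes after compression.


Ratio = original / compressed = 5243 / 1198 = 4.3765

4.3765


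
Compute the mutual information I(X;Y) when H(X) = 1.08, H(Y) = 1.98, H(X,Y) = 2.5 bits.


I(X;Y) = H(X) + H(Y) - H(X,Y) = 1.08 + 1.98 - 2.5 = 0.56

0.56 bits


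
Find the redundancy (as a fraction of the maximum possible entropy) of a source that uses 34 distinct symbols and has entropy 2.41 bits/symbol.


H_max = log2(K) = log2(34) = 5.0875 bits/symbol. Redundancy = 1 - H/H_max = 1 - 2.41/5.0875 = 1 - 0.4737 = 0.5263

0.5263


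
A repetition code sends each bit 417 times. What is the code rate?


Rate = k/n = 1/417

1/417


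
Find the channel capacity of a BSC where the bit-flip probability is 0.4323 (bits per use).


H(p) = -p*log2(p) - (1-p)*log2(1-p) = -0.4323*log2(0.4323) - 0.5677*log2(0.5677) = 0.523038 + 0.463697 = 0.9867. C = 1 - H(p) = 1 - 0.9867 = 0.0133

0.0133 bits


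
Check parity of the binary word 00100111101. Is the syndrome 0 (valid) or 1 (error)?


Syndrome = XOR of all bits = 0 XOR 0 XOR 1 XOR 0 XOR 0 XOR 1 XOR 1 XOR 1 XOR 1 XOR 0 XOR 1 = 0

0


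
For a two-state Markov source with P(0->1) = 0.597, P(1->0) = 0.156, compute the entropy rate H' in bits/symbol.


Stationary distribution: pi_0 = p10/(p01+p10) = 0.2072, pi_1 = 0.7928. Entropy rate H' = pi_0*H(p01) + pi_1*H(p10) = 0.2072*0.9727 + 0.7928*0.6247 = 0.6968

0.6968 bits/symbol


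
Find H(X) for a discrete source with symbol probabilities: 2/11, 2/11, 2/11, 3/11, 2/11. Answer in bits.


H = -sum(p_i * log2(p_i)). Terms: -(2/11)*log2(2/11) = 0.447169; -(2/11)*log2(2/11) = 0.447169; -(2/11)*log2(2/11) = 0.447169; -(3/11)*log2(3/11) = 0.511219; -(2/11)*log2(2/11) = 0.447169. H = 0.447169 + 0.447169 + 0.447169 + 0.511219 + 0.447169 = 2.2999

2.2999 bits


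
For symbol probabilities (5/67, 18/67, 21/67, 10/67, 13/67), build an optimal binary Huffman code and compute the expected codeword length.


Huffman construction (repeatedly merge the two least-probable nodes; each merge adds 1 bit to every symbol beneath it): 5/67 + 10/67 = 15/67; 13/67 + 15/67 = 28/67; 18/67 + 21/67 = 39/67; 28/67 + 39/67 = 1. Resulting codeword lengths (in the order the probabilities were given): (3, 2, 2, 3, 2). L_avg = sum(p_i * l_i) = 5/67*3 + 18/67*2 + 21/67*2 + 10/67*3 + 13/67*2 = 149/67 = 2.2239

2.2239 bits


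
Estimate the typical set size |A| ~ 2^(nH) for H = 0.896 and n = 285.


log2|A_typical| = nH = 285 * 0.896 = 255.36, so |A_typical| ~ 2^255.36 = 7.431e+76

7.431e+76


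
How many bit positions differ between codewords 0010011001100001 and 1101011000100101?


Count differing positions: ^ ^ ^ ^ . . . . . ^ . . . ^ . . = 6 differences

6


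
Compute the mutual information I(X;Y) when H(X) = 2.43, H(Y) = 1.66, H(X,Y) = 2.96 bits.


I(X;Y) = H(X) + H(Y) - H(X,Y) = 2.43 + 1.66 - 2.96 = 1.13

1.13 bits


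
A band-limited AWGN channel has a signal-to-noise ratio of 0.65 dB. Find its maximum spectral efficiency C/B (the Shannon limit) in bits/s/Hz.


SNR_linear = 10^(0.65/10) = 1.1614; C/B = log2(1 + SNR_linear) = log2(1 + 1.1614) = 1.112

1.112 bits/s/Hz


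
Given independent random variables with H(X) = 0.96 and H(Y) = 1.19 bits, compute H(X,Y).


For independent variables, H(X,Y) = H(X) + H(Y) = 0.96 + 1.19 = 2.15

2.15 bits


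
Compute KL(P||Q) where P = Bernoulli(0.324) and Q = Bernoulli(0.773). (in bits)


KL = p*log2(p/q) + (1-p)*log2((1-p)/(1-q)) = 0.324*log2(0.324/0.773) + 0.676*log2(0.676/0.227) = 0.6578

0.6578 bits


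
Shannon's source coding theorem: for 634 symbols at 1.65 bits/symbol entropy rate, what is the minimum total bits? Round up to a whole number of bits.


Minimum bits >= n * H = 634 * 1.65 = 1046.1, rounded up to a whole number of bits = 1047

1047 bits


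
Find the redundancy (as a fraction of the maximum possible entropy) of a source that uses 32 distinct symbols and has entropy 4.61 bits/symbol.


H_max = log2(K) = log2(32) = 5.0 bits/symbol. Redundancy = 1 - H/H_max = 1 - 4.61/5.0 = 1 - 0.922 = 0.078

0.078


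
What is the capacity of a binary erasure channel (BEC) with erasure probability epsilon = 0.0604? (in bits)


C = 1 - epsilon = 1 - 0.0604 = 0.9396

0.9396 bits


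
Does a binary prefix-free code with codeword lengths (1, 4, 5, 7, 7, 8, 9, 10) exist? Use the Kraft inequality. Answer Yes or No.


Kraft sum = sum(2^(-l_i)) = 0.6162, need <= 1. Result: satisfied (a binary prefix-free code with these lengths exists)

Yes


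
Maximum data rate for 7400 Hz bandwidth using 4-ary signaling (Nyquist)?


Rate = 2 * B * log2(M) = 2 * 7400 * 2.0 = 29600.0

29600.0 bps


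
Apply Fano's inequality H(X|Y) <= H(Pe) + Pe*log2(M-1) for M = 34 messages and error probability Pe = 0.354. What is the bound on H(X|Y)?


H(Pe) = -Pe*log2(Pe) - (1-Pe)*log2(1-Pe) = -0.354*log2(0.354) - 0.646*log2(0.646) = 0.530355 + 0.407234 = 0.9376. Pe*log2(M-1) = 0.354*log2(33) = 1.785716. Bound = H(Pe) + Pe*log2(M-1) = 0.530355 + 0.407234 + 1.785716 = 2.7233

2.7233 bits


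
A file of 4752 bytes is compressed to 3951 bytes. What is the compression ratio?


Ratio = original / compressed = 4752 / 3951 = 1.2027

1.2027


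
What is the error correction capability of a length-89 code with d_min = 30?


Correction capability = floor((d-1)/2) = floor((30-1)/2) = 14

14 errors


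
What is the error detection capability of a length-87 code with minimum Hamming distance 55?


Detection capability = d_min - 1 = 55 - 1 = 54

54 errors


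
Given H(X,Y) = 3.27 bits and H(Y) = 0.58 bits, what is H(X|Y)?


H(X|Y) = H(X,Y) - H(Y) = 3.27 - 0.58 = 2.69

2.69 bits


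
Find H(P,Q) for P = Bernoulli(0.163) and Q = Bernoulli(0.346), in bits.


H(P,Q) = -p*log2(q) - (1-p)*log2(1-q). -0.163*log2(0.346) = 0.249578; -0.837*log2(0.654) = 0.512778. H(P,Q) = 0.249578 + 0.512778 = 0.7624

0.7624 bits


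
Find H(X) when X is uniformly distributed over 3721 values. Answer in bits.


H = log2(n) = log2(3721) = 11.8615

11.8615 bits


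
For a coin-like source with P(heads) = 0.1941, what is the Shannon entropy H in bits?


H = -p*log2(p) - (1-p)*log2(1-p). -0.1941*log2(0.1941) = 0.459071; -0.8059*log2(0.8059) = 0.250899. H = 0.459071 + 0.250899 = 0.71

0.71 bits


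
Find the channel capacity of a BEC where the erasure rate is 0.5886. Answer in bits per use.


C = 1 - epsilon = 1 - 0.5886 = 0.4114

0.4114 bits


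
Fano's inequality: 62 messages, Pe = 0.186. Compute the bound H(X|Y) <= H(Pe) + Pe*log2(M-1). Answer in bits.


H(Pe) = -Pe*log2(Pe) - (1-Pe)*log2(1-Pe) = -0.186*log2(0.186) - 0.814*log2(0.814) = 0.451352 + 0.241676 = 0.693. Pe*log2(M-1) = 0.186*log2(61) = 1.103117. Bound = H(Pe) + Pe*log2(M-1) = 0.451352 + 0.241676 + 1.103117 = 1.7961

1.7961 bits


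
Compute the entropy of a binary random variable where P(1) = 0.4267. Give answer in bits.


H = -p*log2(p) - (1-p)*log2(1-p). -0.4267*log2(0.4267) = 0.524289; -0.5733*log2(0.5733) = 0.460152. H = 0.524289 + 0.460152 = 0.9844

0.9844 bits


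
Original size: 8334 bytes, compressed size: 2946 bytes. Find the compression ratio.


Ratio = original / compressed = 8334 / 2946 = 2.8289

2.8289


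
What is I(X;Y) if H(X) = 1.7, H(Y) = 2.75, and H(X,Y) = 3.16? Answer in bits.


I(X;Y) = H(X) + H(Y) - H(X,Y) = 1.7 + 2.75 - 3.16 = 1.29

1.29 bits


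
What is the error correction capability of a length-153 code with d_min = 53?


Correction capability = floor((d-1)/2) = floor((53-1)/2) = 26

26 errors


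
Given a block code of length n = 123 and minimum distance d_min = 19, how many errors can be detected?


Detection capability = d_min - 1 = 19 - 1 = 18

18 errors


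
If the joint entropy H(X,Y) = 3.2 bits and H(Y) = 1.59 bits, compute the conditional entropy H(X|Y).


H(X|Y) = H(X,Y) - H(Y) = 3.2 - 1.59 = 1.61

1.61 bits


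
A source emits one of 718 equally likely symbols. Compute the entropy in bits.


H = log2(n) = log2(718) = 9.4878

9.4878 bits


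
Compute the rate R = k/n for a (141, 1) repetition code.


Rate = k/n = 1/141

1/141


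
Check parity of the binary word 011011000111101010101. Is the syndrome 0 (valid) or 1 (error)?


Syndrome = XOR of all bits = 0 XOR 1 XOR 1 XOR 0 XOR 1 XOR 1 XOR 0 XOR 0 XOR 0 XOR 1 XOR 1 XOR 1 XOR 1 XOR 0 XOR 1 XOR 0 XOR 1 XOR 0 XOR 1 XOR 0 XOR 1 = 0

0


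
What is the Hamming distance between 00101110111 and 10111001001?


Count differing positions: ^ . . ^ . ^ ^ ^ ^ ^ . = 7 differences

7


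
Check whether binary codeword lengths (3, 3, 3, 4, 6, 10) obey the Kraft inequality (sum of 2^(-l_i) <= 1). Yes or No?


Kraft sum = sum(2^(-l_i)) = 0.4541, need <= 1. Result: satisfied (a binary prefix-free code with these lengths exists)

Yes


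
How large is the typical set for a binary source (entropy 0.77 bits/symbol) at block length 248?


log2|A_typical| = nH = 248 * 0.77 = 190.96, so |A_typical| ~ 2^190.96 = 3.053e+57

3.053e+57


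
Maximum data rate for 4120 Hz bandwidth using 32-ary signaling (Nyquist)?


Rate = 2 * B * log2(M) = 2 * 4120 * 5.0 = 41200.0

41200.0 bps


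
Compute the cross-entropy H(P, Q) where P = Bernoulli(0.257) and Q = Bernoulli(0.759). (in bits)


H(P,Q) = -p*log2(q) - (1-p)*log2(1-q). -0.257*log2(0.759) = 0.102242; -0.743*log2(0.241) = 1.525301. H(P,Q) = 0.102242 + 1.525301 = 1.6275

1.6275 bits


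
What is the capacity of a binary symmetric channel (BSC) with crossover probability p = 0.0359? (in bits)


H(p) = -p*log2(p) - (1-p)*log2(1-p) = -0.0359*log2(0.0359) - 0.9641*log2(0.9641) = 0.172315 + 0.050852 = 0.2232. C = 1 - H(p) = 1 - 0.2232 = 0.7768

0.7768 bits


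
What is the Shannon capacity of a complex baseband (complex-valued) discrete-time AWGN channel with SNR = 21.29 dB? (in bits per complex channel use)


SNR_linear = 10^(21.29/10) = 134.586; C = log2(1 + SNR_linear) = log2(1 + 134.586) = 7.0831

7.0831 bits/channel use


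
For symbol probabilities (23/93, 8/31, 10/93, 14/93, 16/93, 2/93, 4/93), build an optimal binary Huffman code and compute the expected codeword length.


Huffman construction (repeatedly merge the two least-probable nodes; each merge adds 1 bit to every symbol beneath it): 2/93 + 4/93 = 2/31; 2/31 + 10/93 = 16/93; 14/93 + 16/93 = 10/31; 16/93 + 23/93 = 13/31; 8/31 + 10/31 = 18/31; 13/31 + 18/31 = 1. Resulting codeword lengths (in the order the probabilities were given): (2, 2, 3, 3, 3, 4, 4). L_avg = sum(p_i * l_i) = 23/93*2 + 8/31*2 + 10/93*3 + 14/93*3 + 16/93*3 + 2/93*4 + 4/93*4 = 238/93 = 2.5591

2.5591 bits


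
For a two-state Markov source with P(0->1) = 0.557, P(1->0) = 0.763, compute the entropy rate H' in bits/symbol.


Stationary distribution: pi_0 = p10/(p01+p10) = 0.578, pi_1 = 0.422. Entropy rate H' = pi_0*H(p01) + pi_1*H(p10) = 0.578*0.9906 + 0.422*0.79 = 0.906

0.906 bits/symbol


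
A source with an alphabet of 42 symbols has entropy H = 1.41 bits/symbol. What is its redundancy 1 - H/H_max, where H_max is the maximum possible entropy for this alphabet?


H_max = log2(K) = log2(42) = 5.3923 bits/symbol. Redundancy = 1 - H/H_max = 1 - 1.41/5.3923 = 1 - 0.2615 = 0.7385

0.7385


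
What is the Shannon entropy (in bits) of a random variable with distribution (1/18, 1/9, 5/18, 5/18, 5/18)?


H = -sum(p_i * log2(p_i)). Terms: -(1/18)*log2(1/18) = 0.231663; -(1/9)*log2(1/9) = 0.352214; -(5/18)*log2(5/18) = 0.513332; -(5/18)*log2(5/18) = 0.513332; -(5/18)*log2(5/18) = 0.513332. H = 0.231663 + 0.352214 + 0.513332 + 0.513332 + 0.513332 = 2.1239

2.1239 bits


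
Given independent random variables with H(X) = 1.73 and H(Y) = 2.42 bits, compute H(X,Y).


For independent variables, H(X,Y) = H(X) + H(Y) = 1.73 + 2.42 = 4.15

4.15 bits


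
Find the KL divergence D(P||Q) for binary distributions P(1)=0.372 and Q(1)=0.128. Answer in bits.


KL = p*log2(p/q) + (1-p)*log2((1-p)/(1-q)) = 0.372*log2(0.372/0.128) + 0.628*log2(0.628/0.872) = 0.2752

0.2752 bits


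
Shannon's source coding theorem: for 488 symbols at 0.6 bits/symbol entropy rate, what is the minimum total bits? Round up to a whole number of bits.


Minimum bits >= n * H = 488 * 0.6 = 292.8, rounded up to a whole number of bits = 293

293 bits


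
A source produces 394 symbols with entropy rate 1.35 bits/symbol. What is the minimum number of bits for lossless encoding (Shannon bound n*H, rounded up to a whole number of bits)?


Minimum bits >= n * H = 394 * 1.35 = 531.9, rounded up to a whole number of bits = 532

532 bits


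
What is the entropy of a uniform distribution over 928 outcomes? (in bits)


H = log2(n) = log2(928) = 9.858

9.858 bits


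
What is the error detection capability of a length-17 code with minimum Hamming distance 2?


Detection capability = d_min - 1 = 2 - 1 = 1

1 errors


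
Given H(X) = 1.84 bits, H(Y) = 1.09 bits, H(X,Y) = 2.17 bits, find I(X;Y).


I(X;Y) = H(X) + H(Y) - H(X,Y) = 1.84 + 1.09 - 2.17 = 0.76

0.76 bits


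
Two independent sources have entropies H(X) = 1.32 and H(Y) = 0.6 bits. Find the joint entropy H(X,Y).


For independent variables, H(X,Y) = H(X) + H(Y) = 1.32 + 0.6 = 1.92

1.92 bits


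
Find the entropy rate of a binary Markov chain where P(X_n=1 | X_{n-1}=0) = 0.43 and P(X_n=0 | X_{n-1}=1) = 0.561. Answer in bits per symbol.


Stationary distribution: pi_0 = p10/(p01+p10) = 0.5661, pi_1 = 0.4339. Entropy rate H' = pi_0*H(p01) + pi_1*H(p10) = 0.5661*0.9858 + 0.4339*0.9892 = 0.9873

0.9873 bits/symbol


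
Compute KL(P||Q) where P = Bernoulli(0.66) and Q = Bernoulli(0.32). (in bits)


KL = p*log2(p/q) + (1-p)*log2((1-p)/(1-q)) = 0.66*log2(0.66/0.32) + 0.34*log2(0.34/0.68) = 0.3493

0.3493 bits


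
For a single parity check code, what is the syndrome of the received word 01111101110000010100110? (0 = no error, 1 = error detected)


Syndrome = XOR of all bits = 0 XOR 1 XOR 1 XOR 1 XOR 1 XOR 1 XOR 0 XOR 1 XOR 1 XOR 1 XOR 0 XOR 0 XOR 0 XOR 0 XOR 0 XOR 1 XOR 0 XOR 1 XOR 0 XOR 0 XOR 1 XOR 1 XOR 0 = 0

0


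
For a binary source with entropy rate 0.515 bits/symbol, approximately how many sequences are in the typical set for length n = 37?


log2|A_typical| = nH = 37 * 0.515 = 19.055, so |A_typical| ~ 2^19.055 = 5.447e+05

5.447e+05


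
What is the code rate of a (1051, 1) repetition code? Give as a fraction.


Rate = k/n = 1/1051

1/1051


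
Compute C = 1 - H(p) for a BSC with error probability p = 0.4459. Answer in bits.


H(p) = -p*log2(p) - (1-p)*log2(1-p) = -0.4459*log2(0.4459) - 0.5541*log2(0.5541) = 0.519566 + 0.471972 = 0.9915. C = 1 - H(p) = 1 - 0.9915 = 0.0085

0.0085 bits


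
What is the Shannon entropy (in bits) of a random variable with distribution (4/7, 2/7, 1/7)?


H = -sum(p_i * log2(p_i)). Terms: -(4/7)*log2(4/7) = 0.461346; -(2/7)*log2(2/7) = 0.516387; -(1/7)*log2(1/7) = 0.401051. H = 0.461346 + 0.516387 + 0.401051 = 1.3788

1.3788 bits


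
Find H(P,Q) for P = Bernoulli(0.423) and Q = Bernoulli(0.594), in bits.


H(P,Q) = -p*log2(q) - (1-p)*log2(1-q). -0.423*log2(0.594) = 0.317870; -0.577*log2(0.406) = 0.750359. H(P,Q) = 0.317870 + 0.750359 = 1.0682

1.0682 bits


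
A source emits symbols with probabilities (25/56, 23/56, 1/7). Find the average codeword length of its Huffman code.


Huffman construction (repeatedly merge the two least-probable nodes; each merge adds 1 bit to every symbol beneath it): 1/7 + 23/56 = 31/56; 25/56 + 31/56 = 1. Resulting codeword lengths (in the order the probabilities were given): (1, 2, 2). L_avg = sum(p_i * l_i) = 25/56*1 + 23/56*2 + 1/7*2 = 87/56 = 1.5536

1.5536 bits


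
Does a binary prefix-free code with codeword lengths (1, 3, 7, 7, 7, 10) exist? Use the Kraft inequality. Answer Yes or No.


Kraft sum = sum(2^(-l_i)) = 0.6494, need <= 1. Result: satisfied (a binary prefix-free code with these lengths exists)

Yes


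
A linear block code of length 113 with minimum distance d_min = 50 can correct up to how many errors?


Correction capability = floor((d-1)/2) = floor((50-1)/2) = 24

24 errors


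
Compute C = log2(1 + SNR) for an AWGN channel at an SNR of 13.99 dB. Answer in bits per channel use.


SNR_linear = 10^(13.99/10) = 25.0611; C = log2(1 + SNR_linear) = log2(1 + 25.0611) = 4.7038

4.7038 bits/channel use


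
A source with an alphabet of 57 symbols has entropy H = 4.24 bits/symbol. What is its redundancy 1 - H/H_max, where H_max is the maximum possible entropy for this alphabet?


H_max = log2(K) = log2(57) = 5.8329 bits/symbol. Redundancy = 1 - H/H_max = 1 - 4.24/5.8329 = 1 - 0.7269 = 0.2731

0.2731


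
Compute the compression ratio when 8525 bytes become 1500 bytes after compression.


Ratio = original / compressed = 8525 / 1500 = 5.6833

5.6833


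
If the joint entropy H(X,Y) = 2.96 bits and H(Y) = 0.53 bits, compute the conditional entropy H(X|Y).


H(X|Y) = H(X,Y) - H(Y) = 2.96 - 0.53 = 2.43

2.43 bits


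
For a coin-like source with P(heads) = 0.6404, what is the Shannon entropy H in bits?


H = -p*log2(p) - (1-p)*log2(1-p). -0.6404*log2(0.6404) = 0.411748; -0.3596*log2(0.3596) = 0.530602. H = 0.411748 + 0.530602 = 0.9424

0.9424 bits


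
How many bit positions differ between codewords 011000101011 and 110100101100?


Count differing positions: ^ . ^ ^ . . . . . ^ ^ ^ = 6 differences

6


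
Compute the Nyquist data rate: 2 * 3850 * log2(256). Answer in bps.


Rate = 2 * B * log2(M) = 2 * 3850 * 8.0 = 61600.0

61600.0 bps


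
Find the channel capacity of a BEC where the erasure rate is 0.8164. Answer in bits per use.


C = 1 - epsilon = 1 - 0.8164 = 0.1836

0.1836 bits


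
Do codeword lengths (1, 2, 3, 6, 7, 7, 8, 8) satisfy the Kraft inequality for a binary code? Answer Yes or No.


Kraft sum = sum(2^(-l_i)) = 0.9141, need <= 1. Result: satisfied (a binary prefix-free code with these lengths exists)

Yes


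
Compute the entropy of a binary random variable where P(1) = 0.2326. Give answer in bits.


H = -p*log2(p) - (1-p)*log2(1-p). -0.2326*log2(0.2326) = 0.489408; -0.7674*log2(0.7674) = 0.293108. H = 0.489408 + 0.293108 = 0.7825

0.7825 bits


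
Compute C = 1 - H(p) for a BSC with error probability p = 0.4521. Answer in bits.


H(p) = -p*log2(p) - (1-p)*log2(1-p) = -0.4521*log2(0.4521) - 0.5479*log2(0.5479) = 0.517784 + 0.475586 = 0.9934. C = 1 - H(p) = 1 - 0.9934 = 0.0066

0.0066 bits


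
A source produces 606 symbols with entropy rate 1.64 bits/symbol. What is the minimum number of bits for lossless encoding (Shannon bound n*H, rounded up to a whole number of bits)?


Minimum bits >= n * H = 606 * 1.64 = 993.84, rounded up to a whole number of bits = 994

994 bits


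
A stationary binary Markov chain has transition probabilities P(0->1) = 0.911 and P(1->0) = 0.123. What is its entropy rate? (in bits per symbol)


Stationary distribution: pi_0 = p10/(p01+p10) = 0.119, pi_1 = 0.881. Entropy rate H' = pi_0*H(p01) + pi_1*H(p10) = 0.119*0.4331 + 0.881*0.5379 = 0.5255

0.5255 bits/symbol


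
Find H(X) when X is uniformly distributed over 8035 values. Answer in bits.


H = log2(n) = log2(8035) = 12.9721

12.9721 bits


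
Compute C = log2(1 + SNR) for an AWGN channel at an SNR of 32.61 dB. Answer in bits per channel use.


SNR_linear = 10^(32.61/10) = 1823.8957; C = log2(1 + SNR_linear) = log2(1 + 1823.8957) = 10.8336

10.8336 bits/channel use


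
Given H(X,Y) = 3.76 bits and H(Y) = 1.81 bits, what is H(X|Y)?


H(X|Y) = H(X,Y) - H(Y) = 3.76 - 1.81 = 1.95

1.95 bits


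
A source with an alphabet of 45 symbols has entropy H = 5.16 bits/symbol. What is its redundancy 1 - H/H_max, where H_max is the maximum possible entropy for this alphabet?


H_max = log2(K) = log2(45) = 5.4919 bits/symbol. Redundancy = 1 - H/H_max = 1 - 5.16/5.4919 = 1 - 0.9396 = 0.0604

0.0604


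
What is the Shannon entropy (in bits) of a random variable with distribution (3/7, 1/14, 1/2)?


H = -sum(p_i * log2(p_i)). Terms: -(3/7)*log2(3/7) = 0.523882; -(1/14)*log2(1/14) = 0.271954; -(1/2)*log2(1/2) = 0.500000. H = 0.523882 + 0.271954 + 0.500000 = 1.2958

1.2958 bits


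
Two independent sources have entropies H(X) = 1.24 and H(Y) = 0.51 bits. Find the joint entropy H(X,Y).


For independent variables, H(X,Y) = H(X) + H(Y) = 1.24 + 0.51 = 1.75

1.75 bits


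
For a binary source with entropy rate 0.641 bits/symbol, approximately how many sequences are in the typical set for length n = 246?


log2|A_typical| = nH = 246 * 0.641 = 157.686, so |A_typical| ~ 2^157.686 = 2.939e+47

2.939e+47


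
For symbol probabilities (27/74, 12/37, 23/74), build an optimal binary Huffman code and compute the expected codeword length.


Huffman construction (repeatedly merge the two least-probable nodes; each merge adds 1 bit to every symbol beneath it): 23/74 + 12/37 = 47/74; 27/74 + 47/74 = 1. Resulting codeword lengths (in the order the probabilities were given): (1, 2, 2). L_avg = sum(p_i * l_i) = 27/74*1 + 12/37*2 + 23/74*2 = 121/74 = 1.6351

1.6351 bits


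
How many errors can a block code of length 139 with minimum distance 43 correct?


Correction capability = floor((d-1)/2) = floor((43-1)/2) = 21

21 errors


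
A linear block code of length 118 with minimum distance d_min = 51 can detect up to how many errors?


Detection capability = d_min - 1 = 51 - 1 = 50

50 errors


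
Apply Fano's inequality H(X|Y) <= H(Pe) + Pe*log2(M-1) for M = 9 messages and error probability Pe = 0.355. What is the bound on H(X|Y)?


H(Pe) = -Pe*log2(Pe) - (1-Pe)*log2(1-Pe) = -0.355*log2(0.355) - 0.645*log2(0.645) = 0.530409 + 0.408046 = 0.9385. Pe*log2(M-1) = 0.355*log2(8) = 1.065000. Bound = H(Pe) + Pe*log2(M-1) = 0.530409 + 0.408046 + 1.065000 = 2.0035

2.0035 bits


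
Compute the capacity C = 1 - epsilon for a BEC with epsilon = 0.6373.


C = 1 - epsilon = 1 - 0.6373 = 0.3627

0.3627 bits


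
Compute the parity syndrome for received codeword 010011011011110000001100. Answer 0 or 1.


Syndrome = XOR of all bits = 0 XOR 1 XOR 0 XOR 0 XOR 1 XOR 1 XOR 0 XOR 1 XOR 1 XOR 0 XOR 1 XOR 1 XOR 1 XOR 1 XOR 0 XOR 0 XOR 0 XOR 0 XOR 0 XOR 0 XOR 1 XOR 1 XOR 0 XOR 0 = 1

1


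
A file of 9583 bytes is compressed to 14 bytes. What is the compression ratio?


Ratio = original / compressed = 9583 / 14 = 684.5

684.5


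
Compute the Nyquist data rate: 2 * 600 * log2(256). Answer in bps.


Rate = 2 * B * log2(M) = 2 * 600 * 8.0 = 9600.0

9600.0 bps


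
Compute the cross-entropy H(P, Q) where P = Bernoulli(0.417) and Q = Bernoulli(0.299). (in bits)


H(P,Q) = -p*log2(q) - (1-p)*log2(1-q). -0.417*log2(0.299) = 0.726323; -0.583*log2(0.701) = 0.298795. H(P,Q) = 0.726323 + 0.298795 = 1.0251

1.0251 bits


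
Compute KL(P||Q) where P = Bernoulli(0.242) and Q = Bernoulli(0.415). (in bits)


KL = p*log2(p/q) + (1-p)*log2((1-p)/(1-q)) = 0.242*log2(0.242/0.415) + 0.758*log2(0.758/0.585) = 0.095

0.095 bits


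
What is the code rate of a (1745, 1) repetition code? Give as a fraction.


Rate = k/n = 1/1745

1/1745


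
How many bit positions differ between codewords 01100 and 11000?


Count differing positions: ^ . ^ . . = 2 differences

2


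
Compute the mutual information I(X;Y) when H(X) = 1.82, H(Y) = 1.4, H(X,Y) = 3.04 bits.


I(X;Y) = H(X) + H(Y) - H(X,Y) = 1.82 + 1.4 - 3.04 = 0.18

0.18 bits


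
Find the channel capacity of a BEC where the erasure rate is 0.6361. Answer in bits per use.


C = 1 - epsilon = 1 - 0.6361 = 0.3639

0.3639 bits


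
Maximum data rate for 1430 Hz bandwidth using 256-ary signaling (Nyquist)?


Rate = 2 * B * log2(M) = 2 * 1430 * 8.0 = 22880.0

22880.0 bps


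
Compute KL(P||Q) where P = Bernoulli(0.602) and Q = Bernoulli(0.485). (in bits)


KL = p*log2(p/q) + (1-p)*log2((1-p)/(1-q)) = 0.602*log2(0.602/0.485) + 0.398*log2(0.398/0.515) = 0.0397

0.0397 bits


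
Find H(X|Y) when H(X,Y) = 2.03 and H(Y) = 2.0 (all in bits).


H(X|Y) = H(X,Y) - H(Y) = 2.03 - 2.0 = 0.03

0.03 bits


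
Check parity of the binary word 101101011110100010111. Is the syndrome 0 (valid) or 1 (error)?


Syndrome = XOR of all bits = 1 XOR 0 XOR 1 XOR 1 XOR 0 XOR 1 XOR 0 XOR 1 XOR 1 XOR 1 XOR 1 XOR 0 XOR 1 XOR 0 XOR 0 XOR 0 XOR 1 XOR 0 XOR 1 XOR 1 XOR 1 = 1

1


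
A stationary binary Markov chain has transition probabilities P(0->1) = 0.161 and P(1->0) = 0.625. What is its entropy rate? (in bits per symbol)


Stationary distribution: pi_0 = p10/(p01+p10) = 0.7952, pi_1 = 0.2048. Entropy rate H' = pi_0*H(p01) + pi_1*H(p10) = 0.7952*0.6367 + 0.2048*0.9544 = 0.7018

0.7018 bits/symbol


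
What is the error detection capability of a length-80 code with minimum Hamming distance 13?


Detection capability = d_min - 1 = 13 - 1 = 12

12 errors


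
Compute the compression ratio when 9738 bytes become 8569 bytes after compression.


Ratio = original / compressed = 9738 / 8569 = 1.1364

1.1364


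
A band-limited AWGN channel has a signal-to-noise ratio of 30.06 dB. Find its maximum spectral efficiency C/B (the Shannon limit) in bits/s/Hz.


SNR_linear = 10^(30.06/10) = 1013.9114; C/B = log2(1 + SNR_linear) = log2(1 + 1013.9114) = 9.9871

9.9871 bits/s/Hz


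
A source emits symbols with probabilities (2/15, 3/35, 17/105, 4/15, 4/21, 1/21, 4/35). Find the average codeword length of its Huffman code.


Huffman construction (repeatedly merge the two least-probable nodes; each merge adds 1 bit to every symbol beneath it): 1/21 + 3/35 = 2/15; 4/35 + 2/15 = 26/105; 2/15 + 17/105 = 31/105; 4/21 + 26/105 = 46/105; 4/15 + 31/105 = 59/105; 46/105 + 59/105 = 1. Resulting codeword lengths (in the order the probabilities were given): (3, 4, 3, 2, 2, 4, 3). L_avg = sum(p_i * l_i) = 2/15*3 + 3/35*4 + 17/105*3 + 4/15*2 + 4/21*2 + 1/21*4 + 4/35*3 = 281/105 = 2.6762

2.6762 bits


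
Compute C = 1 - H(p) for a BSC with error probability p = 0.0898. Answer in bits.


H(p) = -p*log2(p) - (1-p)*log2(1-p) = -0.0898*log2(0.0898) - 0.9102*log2(0.9102) = 0.312247 + 0.123555 = 0.4358. C = 1 - H(p) = 1 - 0.4358 = 0.5642

0.5642 bits


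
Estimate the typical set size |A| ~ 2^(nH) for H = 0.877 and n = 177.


log2|A_typical| = nH = 177 * 0.877 = 155.229, so |A_typical| ~ 2^155.229 = 5.353e+46

5.353e+46


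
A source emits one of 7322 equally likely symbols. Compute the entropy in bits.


H = log2(n) = log2(7322) = 12.838

12.838 bits


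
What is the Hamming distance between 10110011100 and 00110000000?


Count differing positions: ^ . . . . . ^ ^ ^ . . = 4 differences

4


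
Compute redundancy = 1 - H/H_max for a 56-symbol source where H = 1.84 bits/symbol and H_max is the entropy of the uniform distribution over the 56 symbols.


H_max = log2(K) = log2(56) = 5.8074 bits/symbol. Redundancy = 1 - H/H_max = 1 - 1.84/5.8074 = 1 - 0.3168 = 0.6832

0.6832


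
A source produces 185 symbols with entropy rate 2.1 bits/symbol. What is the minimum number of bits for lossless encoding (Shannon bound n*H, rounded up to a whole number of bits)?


Minimum bits >= n * H = 185 * 2.1 = 388.5, rounded up to a whole number of bits = 389

389 bits


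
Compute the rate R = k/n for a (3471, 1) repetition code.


Rate = k/n = 1/3471

1/3471


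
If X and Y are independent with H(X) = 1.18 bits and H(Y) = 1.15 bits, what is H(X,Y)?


For independent variables, H(X,Y) = H(X) + H(Y) = 1.18 + 1.15 = 2.33

2.33 bits


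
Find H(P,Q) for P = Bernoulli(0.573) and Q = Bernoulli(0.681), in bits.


H(P,Q) = -p*log2(q) - (1-p)*log2(1-q). -0.573*log2(0.681) = 0.317599; -0.427*log2(0.319) = 0.703855. H(P,Q) = 0.317599 + 0.703855 = 1.0215

1.0215 bits


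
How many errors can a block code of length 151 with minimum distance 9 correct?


Correction capability = floor((d-1)/2) = floor((9-1)/2) = 4

4 errors


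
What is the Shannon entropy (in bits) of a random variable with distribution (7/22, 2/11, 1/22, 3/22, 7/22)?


H = -sum(p_i * log2(p_i)). Terms: -(7/22)*log2(7/22) = 0.525661; -(2/11)*log2(2/11) = 0.447169; -(1/22)*log2(1/22) = 0.202701; -(3/22)*log2(3/22) = 0.391973; -(7/22)*log2(7/22) = 0.525661. H = 0.525661 + 0.447169 + 0.202701 + 0.391973 + 0.525661 = 2.0932

2.0932 bits


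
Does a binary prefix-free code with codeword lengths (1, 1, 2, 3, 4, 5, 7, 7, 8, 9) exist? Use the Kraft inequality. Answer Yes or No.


Kraft sum = sum(2^(-l_i)) = 1.4902, need <= 1. Result: violated (a binary prefix-free code with these lengths cannot exist)

No


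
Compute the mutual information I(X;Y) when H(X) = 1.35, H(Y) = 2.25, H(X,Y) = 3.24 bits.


I(X;Y) = H(X) + H(Y) - H(X,Y) = 1.35 + 2.25 - 3.24 = 0.36

0.36 bits


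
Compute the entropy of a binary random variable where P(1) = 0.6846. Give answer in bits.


H = -p*log2(p) - (1-p)*log2(1-p). -0.6846*log2(0.6846) = 0.374248; -0.3154*log2(0.3154) = 0.525061. H = 0.374248 + 0.525061 = 0.8993

0.8993 bits


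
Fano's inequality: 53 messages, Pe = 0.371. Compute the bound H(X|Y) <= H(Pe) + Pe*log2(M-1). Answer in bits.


H(Pe) = -Pe*log2(Pe) - (1-Pe)*log2(1-Pe) = -0.371*log2(0.371) - 0.629*log2(0.629) = 0.530719 + 0.420718 = 0.9514. Pe*log2(M-1) = 0.371*log2(52) = 2.114863. Bound = H(Pe) + Pe*log2(M-1) = 0.530719 + 0.420718 + 2.114863 = 3.0663

3.0663 bits


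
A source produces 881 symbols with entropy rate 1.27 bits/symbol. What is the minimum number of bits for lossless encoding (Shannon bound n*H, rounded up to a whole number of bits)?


Minimum bits >= n * H = 881 * 1.27 = 1118.87, rounded up to a whole number of bits = 1119

1119 bits


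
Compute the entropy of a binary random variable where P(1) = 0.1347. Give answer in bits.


H = -p*log2(p) - (1-p)*log2(1-p). -0.1347*log2(0.1347) = 0.389576; -0.8653*log2(0.8653) = 0.180612. H = 0.389576 + 0.180612 = 0.5702

0.5702 bits


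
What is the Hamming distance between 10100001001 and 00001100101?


Count differing positions: ^ . ^ . ^ ^ . ^ ^ . . = 6 differences

6


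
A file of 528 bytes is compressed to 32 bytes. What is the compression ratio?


Ratio = original / compressed = 528 / 32 = 16.5

16.5


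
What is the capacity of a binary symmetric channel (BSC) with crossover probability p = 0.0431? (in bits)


H(p) = -p*log2(p) - (1-p)*log2(1-p) = -0.0431*log2(0.0431) - 0.9569*log2(0.9569) = 0.195509 + 0.060820 = 0.2563. C = 1 - H(p) = 1 - 0.2563 = 0.7437

0.7437 bits


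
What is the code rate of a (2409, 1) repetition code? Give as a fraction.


Rate = k/n = 1/2409

1/2409


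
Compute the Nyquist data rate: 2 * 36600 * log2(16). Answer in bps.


Rate = 2 * B * log2(M) = 2 * 36600 * 4.0 = 292800.0

292800.0 bps


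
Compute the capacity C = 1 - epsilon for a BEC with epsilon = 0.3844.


C = 1 - epsilon = 1 - 0.3844 = 0.6156

0.6156 bits


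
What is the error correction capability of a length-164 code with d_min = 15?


Correction capability = floor((d-1)/2) = floor((15-1)/2) = 7

7 errors


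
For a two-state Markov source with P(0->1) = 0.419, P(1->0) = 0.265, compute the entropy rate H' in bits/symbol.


Stationary distribution: pi_0 = p10/(p01+p10) = 0.3874, pi_1 = 0.6126. Entropy rate H' = pi_0*H(p01) + pi_1*H(p10) = 0.3874*0.981 + 0.6126*0.8342 = 0.8911

0.8911 bits/symbol


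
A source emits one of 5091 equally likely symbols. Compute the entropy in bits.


H = log2(n) = log2(5091) = 12.3137

12.3137 bits


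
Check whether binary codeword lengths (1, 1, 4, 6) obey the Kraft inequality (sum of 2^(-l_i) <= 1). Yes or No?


Kraft sum = sum(2^(-l_i)) = 1.0781, need <= 1. Result: violated (a binary prefix-free code with these lengths cannot exist)

No


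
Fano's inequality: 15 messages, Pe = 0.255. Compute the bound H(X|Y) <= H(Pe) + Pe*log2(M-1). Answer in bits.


H(Pe) = -Pe*log2(Pe) - (1-Pe)*log2(1-Pe) = -0.255*log2(0.255) - 0.745*log2(0.745) = 0.502715 + 0.316392 = 0.8191. Pe*log2(M-1) = 0.255*log2(14) = 0.970876. Bound = H(Pe) + Pe*log2(M-1) = 0.502715 + 0.316392 + 0.970876 = 1.79

1.79 bits


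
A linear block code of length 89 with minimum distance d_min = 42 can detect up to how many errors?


Detection capability = d_min - 1 = 42 - 1 = 41

41 errors


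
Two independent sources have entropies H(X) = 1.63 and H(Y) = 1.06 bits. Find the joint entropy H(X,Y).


For independent variables, H(X,Y) = H(X) + H(Y) = 1.63 + 1.06 = 2.69

2.69 bits


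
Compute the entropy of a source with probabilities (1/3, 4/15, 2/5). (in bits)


H = -sum(p_i * log2(p_i)). Terms: -(1/3)*log2(1/3) = 0.528321; -(4/15)*log2(4/15) = 0.508504; -(2/5)*log2(2/5) = 0.528771. H = 0.528321 + 0.508504 + 0.528771 = 1.5656

1.5656 bits


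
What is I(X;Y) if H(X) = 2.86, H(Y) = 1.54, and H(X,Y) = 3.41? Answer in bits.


I(X;Y) = H(X) + H(Y) - H(X,Y) = 2.86 + 1.54 - 3.41 = 0.99

0.99 bits


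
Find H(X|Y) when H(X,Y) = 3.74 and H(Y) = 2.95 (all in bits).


H(X|Y) = H(X,Y) - H(Y) = 3.74 - 2.95 = 0.79

0.79 bits


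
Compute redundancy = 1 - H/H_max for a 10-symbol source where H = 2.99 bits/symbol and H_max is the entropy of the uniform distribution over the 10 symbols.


H_max = log2(K) = log2(10) = 3.3219 bits/symbol. Redundancy = 1 - H/H_max = 1 - 2.99/3.3219 = 1 - 0.9001 = 0.0999

0.0999


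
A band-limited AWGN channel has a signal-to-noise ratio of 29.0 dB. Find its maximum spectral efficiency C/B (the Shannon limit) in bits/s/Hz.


SNR_linear = 10^(29.0/10) = 794.3282; C/B = log2(1 + SNR_linear) = log2(1 + 794.3282) = 9.6354

9.6354 bits/s/Hz
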